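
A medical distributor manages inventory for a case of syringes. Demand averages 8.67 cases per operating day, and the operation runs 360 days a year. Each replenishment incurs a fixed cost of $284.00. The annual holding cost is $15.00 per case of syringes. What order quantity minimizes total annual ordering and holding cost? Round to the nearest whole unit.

Annual demand D = 8.67 × 360 = 3,121.2.
EOQ = √(2DS / H) = √(2 × 3,121.2 × 284 / 15).
= √(1,772,841.6 / 15) = √118,189.44 ≈ 343.787.

Q* ≈ 344 cases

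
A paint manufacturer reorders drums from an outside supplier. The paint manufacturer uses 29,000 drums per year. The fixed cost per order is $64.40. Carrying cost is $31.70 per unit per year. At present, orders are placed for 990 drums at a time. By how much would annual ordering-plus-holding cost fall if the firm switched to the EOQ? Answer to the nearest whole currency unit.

Extra cost ≈ $6,697 per year

EOQ = √(2DS/H) = √(2 × 29,000 × 64.4 / 31.7) ≈ 343.26.
Cost at Q* = (D/Q*)S + (Q*/2)H = √(2DSH) ≈ $10,881.44.
Cost at Q = 990: (29,000/990)×64.4 + (990/2)×31.7 = $1,886.46 + $15,691.50 = $17,577.96.
Excess = $17,577.96 − $10,881.44 = $6,696.52.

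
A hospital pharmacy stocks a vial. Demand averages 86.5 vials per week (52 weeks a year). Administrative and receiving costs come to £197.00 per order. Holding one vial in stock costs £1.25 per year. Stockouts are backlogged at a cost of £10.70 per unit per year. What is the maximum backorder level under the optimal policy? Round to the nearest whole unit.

S* ≈ 132 vials

Annual demand D = 86.5 × 52 = 4,498.
With planned backorders, Q* = √(2DS/H) · √((H+B)/B).
√(2DS/H) = √(2 × 4,498 × 197 / 1.25) = 1190.701.
√((H+B)/B) = √((1.25+10.7)/10.7) = 1.0568.
Q* ≈ 1258.331.
S* = Q* · H/(H+B) = 1258.331 × 1.25/11.95 ≈ 131.625.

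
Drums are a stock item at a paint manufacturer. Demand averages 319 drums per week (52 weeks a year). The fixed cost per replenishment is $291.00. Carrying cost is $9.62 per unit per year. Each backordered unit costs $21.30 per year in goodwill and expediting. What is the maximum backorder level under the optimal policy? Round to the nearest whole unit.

Annual demand D = 319 × 52 = 16,588.
With planned backorders, Q* = √(2DS/H) · √((H+B)/B).
√(2DS/H) = √(2 × 16,588 × 291 / 9.62) = 1001.777.
√((H+B)/B) = √((9.62+21.3)/21.3) = 1.2048.
Q* ≈ 1206.982.
S* = Q* · H/(H+B) = 1206.982 × 9.62/30.92 ≈ 375.523.

S* ≈ 376 drums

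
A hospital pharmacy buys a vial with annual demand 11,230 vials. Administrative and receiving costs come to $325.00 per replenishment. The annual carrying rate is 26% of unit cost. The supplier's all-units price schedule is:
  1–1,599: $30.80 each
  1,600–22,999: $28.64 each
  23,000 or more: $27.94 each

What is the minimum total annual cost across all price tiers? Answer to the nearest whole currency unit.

Holding cost per unit per year at price C is H = 0.26·C.
Candidates are each tier's EOQ (if it falls in that tier) and each price-break quantity.
EOQ at $30.80 = 954.7 (feasible in tier 1): TC = 11,230×$30.80 + (11,230/954.7)×325 + (954.7/2)×0.26×$30.80 = $353,529.55.
EOQ at $28.64 = 990.1 < 1600, so use break Q=1600: TC = 11,230×$28.64 + (11,230/1600.0)×325 + (1600.0/2)×0.26×$28.64 = $329,865.41.
EOQ at $27.94 = 1002.4 < 23000, so use break Q=23000: TC = 11,230×$27.94 + (11,230/23000.0)×325 + (23000.0/2)×0.26×$27.94 = $397,465.48.
Lowest total cost among the candidates is at Q = 1600.0.

TC* ≈ $329,865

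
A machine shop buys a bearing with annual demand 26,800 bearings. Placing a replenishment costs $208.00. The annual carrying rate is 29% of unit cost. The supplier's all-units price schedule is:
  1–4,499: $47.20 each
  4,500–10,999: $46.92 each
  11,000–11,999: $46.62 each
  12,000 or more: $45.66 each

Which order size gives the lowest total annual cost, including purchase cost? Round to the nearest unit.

Holding cost per unit per year at price C is H = 0.29·C.
For each price level, check whether its EOQ is feasible; otherwise the best quantity at that price is the breakpoint.
EOQ at $47.20 = 902.5 (feasible in tier 1): TC = 26,800×$47.20 + (26,800/902.5)×208 + (902.5/2)×0.29×$47.20 = $1,277,313.33.
EOQ at $46.92 = 905.2 < 4500, so use break Q=4500: TC = 26,800×$46.92 + (26,800/4500.0)×208 + (4500.0/2)×0.29×$46.92 = $1,289,310.06.
EOQ at $46.62 = 908.1 < 11000, so use break Q=11000: TC = 26,800×$46.62 + (26,800/11000.0)×208 + (11000.0/2)×0.29×$46.62 = $1,324,281.66.
EOQ at $45.66 = 917.6 < 12000, so use break Q=12000: TC = 26,800×$45.66 + (26,800/12000.0)×208 + (12000.0/2)×0.29×$45.66 = $1,303,600.93.
Lowest total cost is $1,277,313.33 at Q = 902.5.

Q* ≈ 902 bearings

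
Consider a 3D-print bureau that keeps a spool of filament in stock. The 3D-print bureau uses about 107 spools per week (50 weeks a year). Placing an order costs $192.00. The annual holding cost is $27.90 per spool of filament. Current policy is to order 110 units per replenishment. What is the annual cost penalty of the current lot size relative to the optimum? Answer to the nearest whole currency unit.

Extra cost ≈ $3,302 per year

Annual demand D = 107 × 50 = 5,350.
EOQ = √(2DS/H) = √(2 × 5,350 × 192 / 27.9) ≈ 271.36.
Cost at Q* = (D/Q*)S + (Q*/2)H = √(2DSH) ≈ $7,570.85.
Cost at Q = 110: (5,350/110)×192 + (110/2)×27.9 = $9,338.18 + $1,534.50 = $10,872.68.
Excess = $10,872.68 − $7,570.85 = $3,301.83.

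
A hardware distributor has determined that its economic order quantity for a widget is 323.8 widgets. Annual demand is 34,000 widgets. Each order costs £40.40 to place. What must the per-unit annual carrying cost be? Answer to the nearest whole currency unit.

The basic EOQ model gives Q* = √(2DS/H); rearrange for the unknown.
From Q* = √(2DS/H): H = 2DS / Q*² = 2 × 34,000 × 40.4 / 323.8² = 26.2021.

H ≈ £26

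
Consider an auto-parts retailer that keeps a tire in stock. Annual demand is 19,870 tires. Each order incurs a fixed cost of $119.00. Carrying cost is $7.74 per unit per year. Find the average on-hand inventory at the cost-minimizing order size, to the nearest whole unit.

Average inventory ≈ 391 tires

EOQ = √(2DS/H) = √(2 × 19,870 × 119 / 7.74) ≈ 781.66.
Average inventory = Q*/2 ≈ 781.66 / 2 = 390.829.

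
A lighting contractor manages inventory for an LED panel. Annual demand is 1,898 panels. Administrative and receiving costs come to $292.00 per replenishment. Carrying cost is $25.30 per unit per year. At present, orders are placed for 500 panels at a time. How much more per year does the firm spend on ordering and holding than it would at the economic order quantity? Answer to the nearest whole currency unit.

EOQ = √(2DS/H) = √(2 × 1,898 × 292 / 25.3) ≈ 209.31.
Cost at Q* = (D/Q*)S + (Q*/2)H = √(2DSH) ≈ $5,295.60.
Cost at Q = 500: (1,898/500)×292 + (500/2)×25.3 = $1,108.43 + $6,325.00 = $7,433.43.
Excess = $7,433.43 − $5,295.60 = $2,137.84.

Extra cost ≈ $2,138 per year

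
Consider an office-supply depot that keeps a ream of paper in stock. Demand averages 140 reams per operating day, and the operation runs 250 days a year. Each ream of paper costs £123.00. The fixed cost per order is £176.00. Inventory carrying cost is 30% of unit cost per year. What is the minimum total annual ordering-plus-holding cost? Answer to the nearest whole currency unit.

TC* ≈ £21,322

Annual demand D = 140 × 250 = 35,000.
Holding cost H = 0.30 × £123.00 = £36.9000 per unit per year.
EOQ = √(2DS/H) = √(2 × 35,000 × 176 / 36.9) ≈ 577.82.
At the optimum the two cost components are equal, so total cost = 2·(Q*/2)H = Q*·H.
Minimum total = √(2DSH) = √(2 × 35,000 × 176 × 36.9) ≈ 21321.538.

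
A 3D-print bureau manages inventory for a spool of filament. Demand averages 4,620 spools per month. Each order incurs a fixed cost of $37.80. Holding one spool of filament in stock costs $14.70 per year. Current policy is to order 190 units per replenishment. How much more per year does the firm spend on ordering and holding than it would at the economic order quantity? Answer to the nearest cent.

Annual demand D = 4,620 × 12 = 55,440.
EOQ = √(2DS/H) = √(2 × 55,440 × 37.8 / 14.7) ≈ 533.97.
Cost at Q* = (D/Q*)S + (Q*/2)H = √(2DSH) ≈ $7,849.30.
Cost at Q = 190: (55,440/190)×37.8 + (190/2)×14.7 = $11,029.64 + $1,396.50 = $12,426.14.
Excess = $12,426.14 − $7,849.30 = $4,576.84.

Extra cost ≈ $4,576.84 per year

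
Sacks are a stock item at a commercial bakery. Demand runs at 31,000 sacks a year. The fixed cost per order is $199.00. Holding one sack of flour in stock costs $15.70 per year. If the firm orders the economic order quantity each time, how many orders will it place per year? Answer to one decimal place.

N ≈ 35.0 orders per year

Q* = √(2DS/H) = √(2 × 31,000 × 199 / 15.7) ≈ 886.49.
Orders per year = D / Q* = 31,000 / 886.49 ≈ 34.969.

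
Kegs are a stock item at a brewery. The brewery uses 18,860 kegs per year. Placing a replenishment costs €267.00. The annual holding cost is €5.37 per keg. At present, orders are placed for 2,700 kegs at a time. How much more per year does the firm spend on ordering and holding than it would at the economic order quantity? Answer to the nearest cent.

EOQ = √(2DS/H) = √(2 × 18,860 × 267 / 5.37) ≈ 1369.48.
Cost at Q* = (D/Q*)S + (Q*/2)H = √(2DSH) ≈ €7,354.08.
Cost at Q = 2,700: (18,860/2,700)×267 + (2,700/2)×5.37 = €1,865.04 + €7,249.50 = €9,114.54.
Excess = €9,114.54 − €7,354.08 = €1,760.46.

Extra cost ≈ €1,760.46 per year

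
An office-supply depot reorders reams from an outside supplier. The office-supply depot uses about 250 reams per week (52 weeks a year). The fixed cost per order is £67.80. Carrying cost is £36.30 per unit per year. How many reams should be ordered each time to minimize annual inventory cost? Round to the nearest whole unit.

Annual demand D = 250 × 52 = 13,000.
EOQ = √(2DS / H) = √(2 × 13,000 × 67.8 / 36.3).
= √(1,762,800 / 36.3) = √48,561.9835 ≈ 220.368.

Q* ≈ 220 reams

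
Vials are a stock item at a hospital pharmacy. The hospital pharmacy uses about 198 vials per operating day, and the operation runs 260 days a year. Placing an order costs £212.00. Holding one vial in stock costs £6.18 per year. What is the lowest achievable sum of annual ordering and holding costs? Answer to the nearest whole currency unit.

TC* ≈ £11,614

Annual demand D = 198 × 260 = 51,480.
The optimal lot size = √(2DS/H) = √(2 × 51,480 × 212 / 6.18) ≈ 1879.35.
At Q*, ordering cost (D/Q*)S equals holding cost (Q*/2)H, each = √(DSH/2).
Minimum total = √(2DSH) = √(2 × 51,480 × 212 × 6.18) ≈ 11614.391.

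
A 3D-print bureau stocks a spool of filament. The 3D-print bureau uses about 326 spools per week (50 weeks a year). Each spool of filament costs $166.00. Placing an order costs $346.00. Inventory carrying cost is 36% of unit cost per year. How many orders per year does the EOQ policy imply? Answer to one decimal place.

N ≈ 37.5 orders per year

Annual demand D = 326 × 50 = 16,300.
Holding cost H = 0.36 × $166.00 = $59.7600 per unit per year.
EOQ = √(2DS/H) = √(2 × 16,300 × 346 / 59.76) ≈ 434.45.
Orders per year = D / Q* = 16,300 / 434.45 ≈ 37.519.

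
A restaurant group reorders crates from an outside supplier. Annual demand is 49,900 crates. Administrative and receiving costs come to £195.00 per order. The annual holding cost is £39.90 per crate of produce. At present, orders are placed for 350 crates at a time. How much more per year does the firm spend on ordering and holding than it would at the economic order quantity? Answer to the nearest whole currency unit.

EOQ = √(2DS/H) = √(2 × 49,900 × 195 / 39.9) ≈ 698.39.
Cost at Q* = (D/Q*)S + (Q*/2)H = √(2DSH) ≈ £27,865.64.
Cost at Q = 350: (49,900/350)×195 + (350/2)×39.9 = £27,801.43 + £6,982.50 = £34,783.93.
Excess = £34,783.93 − £27,865.64 = £6,918.29.

Extra cost ≈ £6,918 per year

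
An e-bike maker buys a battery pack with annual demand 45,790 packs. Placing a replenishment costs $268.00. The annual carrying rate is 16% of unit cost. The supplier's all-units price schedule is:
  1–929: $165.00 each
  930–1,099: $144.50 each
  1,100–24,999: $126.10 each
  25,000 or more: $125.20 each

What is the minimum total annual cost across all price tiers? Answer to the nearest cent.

Holding cost per unit per year at price C is H = 0.16·C.
Evaluate total cost at each tier's feasible EOQ or, if the EOQ is below the tier, at the tier's minimum quantity.
Tier 1 ($165.00): EOQ = 964.2 exceeds tier's upper bound 929, so this tier is dominated.
EOQ at $144.50 = 1030.3 (feasible in tier 2): TC = 45,790×$144.50 + (45,790/1030.3)×268 + (1030.3/2)×0.16×$144.50 = $6,640,476.09.
EOQ at $126.10 = 1102.9 (feasible in tier 3): TC = 45,790×$126.10 + (45,790/1102.9)×268 + (1102.9/2)×0.16×$126.10 = $5,796,371.83.
EOQ at $125.20 = 1106.9 < 25000, so use break Q=25000: TC = 45,790×$125.20 + (45,790/25000.0)×268 + (25000.0/2)×0.16×$125.20 = $5,983,798.87.
Lowest total cost among the candidates is at Q = 1102.9.

TC* ≈ $5,796,371.83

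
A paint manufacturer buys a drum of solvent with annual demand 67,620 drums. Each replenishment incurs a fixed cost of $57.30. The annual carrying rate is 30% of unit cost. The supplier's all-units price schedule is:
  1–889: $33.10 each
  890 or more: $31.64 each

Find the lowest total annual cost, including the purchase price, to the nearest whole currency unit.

TC* ≈ $2,148,073

Holding cost per unit per year at price C is H = 0.30·C.
Candidates are each tier's EOQ (if it falls in that tier) and each price-break quantity.
EOQ at $33.10 = 883.4 (feasible in tier 1): TC = 67,620×$33.10 + (67,620/883.4)×57.3 + (883.4/2)×0.30×$33.10 = $2,246,994.12.
EOQ at $31.64 = 903.5 (feasible in tier 2): TC = 67,620×$31.64 + (67,620/903.5)×57.3 + (903.5/2)×0.30×$31.64 = $2,148,073.27.
Lowest total cost among the candidates is at Q = 903.5.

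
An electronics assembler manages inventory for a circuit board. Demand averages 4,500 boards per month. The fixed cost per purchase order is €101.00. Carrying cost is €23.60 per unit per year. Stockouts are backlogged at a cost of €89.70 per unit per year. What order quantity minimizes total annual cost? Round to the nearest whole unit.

Q* ≈ 764 boards

Annual demand D = 4,500 × 12 = 54,000.
With planned backorders, Q* = √(2DS/H) · √((H+B)/B).
√(2DS/H) = √(2 × 54,000 × 101 / 23.6) = 679.855.
√((H+B)/B) = √((23.6+89.7)/89.7) = 1.1239.
Q* ≈ 764.074.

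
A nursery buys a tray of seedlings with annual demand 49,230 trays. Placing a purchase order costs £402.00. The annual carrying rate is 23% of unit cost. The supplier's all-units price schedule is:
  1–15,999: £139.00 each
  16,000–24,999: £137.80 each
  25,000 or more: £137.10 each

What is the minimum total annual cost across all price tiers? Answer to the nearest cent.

Holding cost per unit per year at price C is H = 0.23·C.
For each price level, check whether its EOQ is feasible; otherwise the best quantity at that price is the breakpoint.
EOQ at £139.00 = 1112.7 (feasible in tier 1): TC = 49,230×£139.00 + (49,230/1112.7)×402 + (1112.7/2)×0.23×£139.00 = £6,878,542.49.
EOQ at £137.80 = 1117.5 < 16000, so use break Q=16000: TC = 49,230×£137.80 + (49,230/16000.0)×402 + (16000.0/2)×0.23×£137.80 = £7,038,682.90.
EOQ at £137.10 = 1120.4 < 25000, so use break Q=25000: TC = 49,230×£137.10 + (49,230/25000.0)×402 + (25000.0/2)×0.23×£137.10 = £7,144,387.12.
Lowest total cost among the candidates is at Q = 1112.7.

TC* ≈ £6,878,542.49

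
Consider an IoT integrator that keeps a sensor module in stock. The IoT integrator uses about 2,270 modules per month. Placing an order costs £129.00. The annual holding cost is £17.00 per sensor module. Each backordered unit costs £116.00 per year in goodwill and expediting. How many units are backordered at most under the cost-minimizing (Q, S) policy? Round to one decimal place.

S* ≈ 88.0 modules

Annual demand D = 2,270 × 12 = 27,240.
With planned backorders, Q* = √(2DS/H) · √((H+B)/B).
√(2DS/H) = √(2 × 27,240 × 129 / 17) = 642.967.
√((H+B)/B) = √((17+116)/116) = 1.0708.
Q* ≈ 688.471.
S* = Q* · H/(H+B) = 688.471 × 17/133 ≈ 88.000.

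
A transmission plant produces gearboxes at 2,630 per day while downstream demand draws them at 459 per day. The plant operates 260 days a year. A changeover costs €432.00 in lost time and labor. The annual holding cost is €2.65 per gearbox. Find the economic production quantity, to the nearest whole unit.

Q* ≈ 6,866 gearboxes

Annual demand D = 459 × 260 = 119,340.
Production build-up factor (1 − d/p) = 1 − 459/2,630 = 0.8255.
Q* = √(2DS / (H(1 − d/p))) = √(2 × 119,340 × 432 / (2.65 × 0.8255)).
= √(103,109,760 / 2.1875) ≈ 6865.543.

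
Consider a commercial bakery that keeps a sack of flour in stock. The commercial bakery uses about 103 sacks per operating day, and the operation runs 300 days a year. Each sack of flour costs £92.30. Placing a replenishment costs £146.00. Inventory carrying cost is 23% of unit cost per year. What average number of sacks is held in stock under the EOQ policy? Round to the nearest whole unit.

Average inventory ≈ 326 sacks

Annual demand D = 103 × 300 = 30,900.
Holding cost H = 0.23 × £92.30 = £21.2290 per unit per year.
Q* = √(2DS/H) = √(2 × 30,900 × 146 / 21.229) ≈ 651.94.
Average inventory = Q*/2 ≈ 651.94 / 2 = 325.969.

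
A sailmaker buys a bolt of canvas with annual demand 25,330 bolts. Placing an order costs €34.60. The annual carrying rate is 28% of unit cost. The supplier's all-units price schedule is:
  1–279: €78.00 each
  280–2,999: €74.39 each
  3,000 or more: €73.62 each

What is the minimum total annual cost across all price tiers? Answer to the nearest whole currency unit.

Holding cost per unit per year at price C is H = 0.28·C.
Evaluate total cost at each tier's feasible EOQ or, if the EOQ is below the tier, at the tier's minimum quantity.
Tier 1 (€78.00): EOQ = 283.3 exceeds tier's upper bound 279, so this tier is dominated.
EOQ at €74.39 = 290.1 (feasible in tier 2): TC = 25,330×€74.39 + (25,330/290.1)×34.6 + (290.1/2)×0.28×€74.39 = €1,890,341.06.
EOQ at €73.62 = 291.6 < 3000, so use break Q=3000: TC = 25,330×€73.62 + (25,330/3000.0)×34.6 + (3000.0/2)×0.28×€73.62 = €1,896,007.14.
Lowest total cost among the candidates is at Q = 290.1.

TC* ≈ €1,890,341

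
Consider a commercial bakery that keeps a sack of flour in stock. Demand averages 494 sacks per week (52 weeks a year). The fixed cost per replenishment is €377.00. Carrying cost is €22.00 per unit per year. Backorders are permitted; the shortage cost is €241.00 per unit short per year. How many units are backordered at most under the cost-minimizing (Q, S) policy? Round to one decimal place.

Annual demand D = 494 × 52 = 25,688.
With planned backorders, Q* = √(2DS/H) · √((H+B)/B).
√(2DS/H) = √(2 × 25,688 × 377 / 22) = 938.295.
√((H+B)/B) = √((22+241)/241) = 1.0446.
Q* ≈ 980.187.
S* = Q* · H/(H+B) = 980.187 × 22/263 ≈ 81.993.

S* ≈ 82.0 sacks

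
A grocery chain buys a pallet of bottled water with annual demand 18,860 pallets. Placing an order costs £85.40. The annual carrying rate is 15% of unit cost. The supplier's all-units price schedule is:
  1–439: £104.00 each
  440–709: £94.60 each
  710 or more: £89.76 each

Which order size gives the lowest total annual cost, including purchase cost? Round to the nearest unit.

Holding cost per unit per year at price C is H = 0.15·C.
Candidates are each tier's EOQ (if it falls in that tier) and each price-break quantity.
Tier 1 (£104.00): EOQ = 454.4 exceeds tier's upper bound 439, so this tier is dominated.
EOQ at £94.60 = 476.5 (feasible in tier 2): TC = 18,860×£94.60 + (18,860/476.5)×85.4 + (476.5/2)×0.15×£94.60 = £1,790,916.92.
EOQ at £89.76 = 489.1 < 710, so use break Q=710: TC = 18,860×£89.76 + (18,860/710.0)×85.4 + (710.0/2)×0.15×£89.76 = £1,699,921.83.
Lowest total cost is £1,699,921.83 at Q = 710.0.

Q* ≈ 710 pallets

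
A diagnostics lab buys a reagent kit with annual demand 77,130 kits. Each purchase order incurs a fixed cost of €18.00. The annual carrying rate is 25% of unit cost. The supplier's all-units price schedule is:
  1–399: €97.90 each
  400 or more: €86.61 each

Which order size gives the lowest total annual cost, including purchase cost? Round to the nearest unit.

Holding cost per unit per year at price C is H = 0.25·C.
Candidates are each tier's EOQ (if it falls in that tier) and each price-break quantity.
EOQ at €97.90 = 336.8 (feasible in tier 1): TC = 77,130×€97.90 + (77,130/336.8)×18 + (336.8/2)×0.25×€97.90 = €7,559,270.74.
EOQ at €86.61 = 358.1 < 400, so use break Q=400: TC = 77,130×€86.61 + (77,130/400.0)×18 + (400.0/2)×0.25×€86.61 = €6,688,030.65.
Lowest total cost is €6,688,030.65 at Q = 400.0.

Q* ≈ 400 kits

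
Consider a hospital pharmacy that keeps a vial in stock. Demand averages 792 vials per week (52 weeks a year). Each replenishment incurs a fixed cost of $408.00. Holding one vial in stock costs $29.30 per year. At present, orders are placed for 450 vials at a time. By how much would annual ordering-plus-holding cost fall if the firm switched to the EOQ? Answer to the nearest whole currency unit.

Extra cost ≈ $12,553 per year

Annual demand D = 792 × 52 = 41,184.
EOQ = √(2DS/H) = √(2 × 41,184 × 408 / 29.3) ≈ 1070.97.
Cost at Q* = (D/Q*)S + (Q*/2)H = √(2DSH) ≈ $31,379.29.
Cost at Q = 450: (41,184/450)×408 + (450/2)×29.3 = $37,340.16 + $6,592.50 = $43,932.66.
Excess = $43,932.66 − $31,379.29 = $12,553.37.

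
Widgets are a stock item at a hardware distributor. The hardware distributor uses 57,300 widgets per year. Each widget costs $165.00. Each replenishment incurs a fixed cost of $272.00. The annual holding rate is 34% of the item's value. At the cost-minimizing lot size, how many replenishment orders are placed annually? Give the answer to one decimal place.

N ≈ 76.9 orders per year

Holding cost H = 0.34 × $165.00 = $56.1000 per unit per year.
The optimal lot size = √(2DS/H) = √(2 × 57,300 × 272 / 56.1) ≈ 745.41.
Orders per year = D / Q* = 57,300 / 745.41 ≈ 76.870.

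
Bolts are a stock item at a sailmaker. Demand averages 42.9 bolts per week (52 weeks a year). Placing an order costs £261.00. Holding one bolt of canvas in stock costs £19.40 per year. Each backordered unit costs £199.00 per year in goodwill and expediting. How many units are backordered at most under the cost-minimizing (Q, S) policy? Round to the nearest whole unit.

S* ≈ 23 bolts

Annual demand D = 42.9 × 52 = 2,230.8.
With planned backorders, Q* = √(2DS/H) · √((H+B)/B).
√(2DS/H) = √(2 × 2,230.8 × 261 / 19.4) = 244.999.
√((H+B)/B) = √((19.4+199)/199) = 1.0476.
Q* ≈ 256.664.
S* = Q* · H/(H+B) = 256.664 × 19.4/218.4 ≈ 22.799.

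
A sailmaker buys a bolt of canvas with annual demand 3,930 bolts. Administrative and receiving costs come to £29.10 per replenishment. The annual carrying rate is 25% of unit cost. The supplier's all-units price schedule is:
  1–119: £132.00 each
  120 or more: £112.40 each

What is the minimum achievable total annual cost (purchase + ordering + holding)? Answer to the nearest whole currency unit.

Holding cost per unit per year at price C is H = 0.25·C.
Candidates are each tier's EOQ (if it falls in that tier) and each price-break quantity.
EOQ at £132.00 = 83.3 (feasible in tier 1): TC = 3,930×£132.00 + (3,930/83.3)×29.1 + (83.3/2)×0.25×£132.00 = £521,507.35.
EOQ at £112.40 = 90.2 < 120, so use break Q=120: TC = 3,930×£112.40 + (3,930/120.0)×29.1 + (120.0/2)×0.25×£112.40 = £444,371.03.
Lowest total cost among the candidates is at Q = 120.0.

TC* ≈ £444,371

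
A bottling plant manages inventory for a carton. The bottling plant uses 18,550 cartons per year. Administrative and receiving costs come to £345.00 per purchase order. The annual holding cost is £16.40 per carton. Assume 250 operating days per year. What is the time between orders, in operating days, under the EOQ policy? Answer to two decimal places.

The optimal lot size = √(2DS/H) = √(2 × 18,550 × 345 / 16.4) ≈ 883.43.
Cycle time = Q*/D × 250 = 883.43 / 18,550 × 250 ≈ 11.906 days.

T ≈ 11.91 days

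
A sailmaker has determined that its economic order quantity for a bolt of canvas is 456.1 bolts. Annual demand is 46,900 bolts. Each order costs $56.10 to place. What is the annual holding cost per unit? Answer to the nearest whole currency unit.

Invert the EOQ relation Q*² = 2DS/H.
From Q* = √(2DS/H): H = 2DS / Q*² = 2 × 46,900 × 56.1 / 456.1² = 25.2956.

H ≈ $25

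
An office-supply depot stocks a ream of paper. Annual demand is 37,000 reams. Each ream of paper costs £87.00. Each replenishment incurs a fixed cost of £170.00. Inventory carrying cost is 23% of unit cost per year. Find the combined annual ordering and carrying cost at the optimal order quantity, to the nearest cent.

TC* ≈ £15,865.87

Holding cost H = 0.23 × £87.00 = £20.0100 per unit per year.
The optimal lot size = √(2DS/H) = √(2 × 37,000 × 170 / 20.01) ≈ 792.90.
At the optimum the two cost components are equal, so total cost = 2·(Q*/2)H = Q*·H.
Minimum total = √(2DSH) = √(2 × 37,000 × 170 × 20.01) ≈ 15865.869.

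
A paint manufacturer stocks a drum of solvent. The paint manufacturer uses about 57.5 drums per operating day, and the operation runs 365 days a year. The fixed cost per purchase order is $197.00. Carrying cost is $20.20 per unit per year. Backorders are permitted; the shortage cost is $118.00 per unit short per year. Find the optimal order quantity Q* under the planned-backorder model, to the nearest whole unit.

Q* ≈ 692 drums

Annual demand D = 57.5 × 365 = 20,987.5.
With planned backorders, Q* = √(2DS/H) · √((H+B)/B).
√(2DS/H) = √(2 × 20,987.5 × 197 / 20.2) = 639.813.
√((H+B)/B) = √((20.2+118)/118) = 1.0822.
Q* ≈ 692.414.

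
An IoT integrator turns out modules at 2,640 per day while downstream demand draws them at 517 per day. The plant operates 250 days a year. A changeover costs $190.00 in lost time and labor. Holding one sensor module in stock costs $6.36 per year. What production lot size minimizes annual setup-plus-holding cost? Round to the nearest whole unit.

Q* ≈ 3,099 modules

Annual demand D = 517 × 250 = 129,250.
Production build-up factor (1 − d/p) = 1 − 517/2,640 = 0.8042.
Q* = √(2DS / (H(1 − d/p))) = √(2 × 129,250 × 190 / (6.36 × 0.8042)).
= √(49,115,000 / 5.1145) ≈ 3098.885.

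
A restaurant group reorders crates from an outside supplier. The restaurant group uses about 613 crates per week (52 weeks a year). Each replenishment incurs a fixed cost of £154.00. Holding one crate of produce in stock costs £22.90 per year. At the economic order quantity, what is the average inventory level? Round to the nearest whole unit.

Average inventory ≈ 327 crates

Annual demand D = 613 × 52 = 31,876.
Q* = √(2DS/H) = √(2 × 31,876 × 154 / 22.9) ≈ 654.77.
Average inventory = Q*/2 ≈ 654.77 / 2 = 327.386.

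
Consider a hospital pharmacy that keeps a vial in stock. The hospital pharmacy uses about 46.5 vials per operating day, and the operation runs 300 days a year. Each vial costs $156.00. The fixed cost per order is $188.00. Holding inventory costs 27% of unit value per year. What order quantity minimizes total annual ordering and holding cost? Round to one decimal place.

Annual demand D = 46.5 × 300 = 13,950.
Holding cost H = 0.27 × $156.00 = $42.1200 per unit per year.
EOQ = √(2DS / H) = √(2 × 13,950 × 188 / 42.12).
= √(5,245,200 / 42.12) = √124,529.9145 ≈ 352.888.

Q* ≈ 352.9 vials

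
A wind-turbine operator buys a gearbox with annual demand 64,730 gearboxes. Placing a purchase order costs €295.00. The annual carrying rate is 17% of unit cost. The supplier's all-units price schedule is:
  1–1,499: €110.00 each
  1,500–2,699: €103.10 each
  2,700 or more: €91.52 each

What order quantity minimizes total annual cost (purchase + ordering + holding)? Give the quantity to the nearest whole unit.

Q* ≈ 2,700 gearboxes

Holding cost per unit per year at price C is H = 0.17·C.
Evaluate total cost at each tier's feasible EOQ or, if the EOQ is below the tier, at the tier's minimum quantity.
EOQ at €110.00 = 1429.1 (feasible in tier 1): TC = 64,730×€110.00 + (64,730/1429.1)×295 + (1429.1/2)×0.17×€110.00 = €7,147,023.89.
EOQ at €103.10 = 1476.1 < 1500, so use break Q=1500: TC = 64,730×€103.10 + (64,730/1500.0)×295 + (1500.0/2)×0.17×€103.10 = €6,699,538.48.
EOQ at €91.52 = 1566.7 < 2700, so use break Q=2700: TC = 64,730×€91.52 + (64,730/2700.0)×295 + (2700.0/2)×0.17×€91.52 = €5,952,165.79.
Lowest total cost is €5,952,165.79 at Q = 2700.0.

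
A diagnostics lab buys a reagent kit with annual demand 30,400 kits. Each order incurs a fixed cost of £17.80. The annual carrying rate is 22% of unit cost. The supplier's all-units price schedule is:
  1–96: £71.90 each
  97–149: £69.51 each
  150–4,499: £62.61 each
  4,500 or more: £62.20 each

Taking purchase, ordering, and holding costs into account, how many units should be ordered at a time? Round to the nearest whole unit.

Holding cost per unit per year at price C is H = 0.22·C.
Candidates are each tier's EOQ (if it falls in that tier) and each price-break quantity.
Tier 1 (£71.90): EOQ = 261.6 exceeds tier's upper bound 96, so this tier is dominated.
Tier 2 (£69.51): EOQ = 266.0 exceeds tier's upper bound 149, so this tier is dominated.
EOQ at £62.61 = 280.3 (feasible in tier 3): TC = 30,400×£62.61 + (30,400/280.3)×17.8 + (280.3/2)×0.22×£62.61 = £1,907,204.96.
EOQ at £62.20 = 281.2 < 4500, so use break Q=4500: TC = 30,400×£62.20 + (30,400/4500.0)×17.8 + (4500.0/2)×0.22×£62.20 = £1,921,789.25.
Lowest total cost is £1,907,204.96 at Q = 280.3.

Q* ≈ 280 kits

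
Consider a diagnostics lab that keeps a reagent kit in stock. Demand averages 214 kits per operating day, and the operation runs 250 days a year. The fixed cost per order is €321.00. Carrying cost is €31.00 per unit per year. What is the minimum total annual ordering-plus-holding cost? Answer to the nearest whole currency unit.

TC* ≈ €32,631

Annual demand D = 214 × 250 = 53,500.
The optimal lot size = √(2DS/H) = √(2 × 53,500 × 321 / 31) ≈ 1052.60.
At Q*, ordering cost (D/Q*)S equals holding cost (Q*/2)H, each = √(DSH/2).
Minimum total = √(2DSH) = √(2 × 53,500 × 321 × 31) ≈ 32630.614.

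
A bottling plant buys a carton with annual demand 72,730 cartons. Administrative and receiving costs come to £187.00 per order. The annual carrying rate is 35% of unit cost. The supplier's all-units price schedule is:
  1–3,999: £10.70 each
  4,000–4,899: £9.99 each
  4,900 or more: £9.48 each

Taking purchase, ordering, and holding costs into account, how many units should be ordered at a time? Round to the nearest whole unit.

Holding cost per unit per year at price C is H = 0.35·C.
Evaluate total cost at each tier's feasible EOQ or, if the EOQ is below the tier, at the tier's minimum quantity.
EOQ at £10.70 = 2695.0 (feasible in tier 1): TC = 72,730×£10.70 + (72,730/2695.0)×187 + (2695.0/2)×0.35×£10.70 = £788,303.96.
EOQ at £9.99 = 2789.2 < 4000, so use break Q=4000: TC = 72,730×£9.99 + (72,730/4000.0)×187 + (4000.0/2)×0.35×£9.99 = £736,965.83.
EOQ at £9.48 = 2863.2 < 4900, so use break Q=4900: TC = 72,730×£9.48 + (72,730/4900.0)×187 + (4900.0/2)×0.35×£9.48 = £700,385.11.
Lowest total cost is £700,385.11 at Q = 4900.0.

Q* ≈ 4,900 cartons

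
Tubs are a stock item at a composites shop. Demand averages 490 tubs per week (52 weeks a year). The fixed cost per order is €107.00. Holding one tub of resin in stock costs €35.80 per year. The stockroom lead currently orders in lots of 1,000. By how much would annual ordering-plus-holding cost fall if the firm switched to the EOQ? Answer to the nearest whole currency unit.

Annual demand D = 490 × 52 = 25,480.
EOQ = √(2DS/H) = √(2 × 25,480 × 107 / 35.8) ≈ 390.27.
Cost at Q* = (D/Q*)S + (Q*/2)H = √(2DSH) ≈ €13,971.66.
Cost at Q = 1,000: (25,480/1,000)×107 + (1,000/2)×35.8 = €2,726.36 + €17,900.00 = €20,626.36.
Excess = €20,626.36 − €13,971.66 = €6,654.70.

Extra cost ≈ €6,655 per year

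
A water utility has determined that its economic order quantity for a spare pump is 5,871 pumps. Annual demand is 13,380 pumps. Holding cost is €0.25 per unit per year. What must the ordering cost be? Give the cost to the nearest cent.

The basic EOQ model gives Q* = √(2DS/H); rearrange for the unknown.
From Q* = √(2DS/H): S = Q*²H / (2D) = 5,871² × 0.25 / (2 × 13,380) = 322.0165.

S ≈ €322.02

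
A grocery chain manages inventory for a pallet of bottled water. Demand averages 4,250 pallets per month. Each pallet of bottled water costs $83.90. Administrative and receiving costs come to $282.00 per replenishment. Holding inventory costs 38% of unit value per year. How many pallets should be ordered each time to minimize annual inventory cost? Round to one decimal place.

Annual demand D = 4,250 × 12 = 51,000.
Holding cost H = 0.38 × $83.90 = $31.8820 per unit per year.
EOQ = √(2DS / H) = √(2 × 51,000 × 282 / 31.882).
= √(28,764,000 / 31.882) = √902,201.8694 ≈ 949.843.

Q* ≈ 949.8 pallets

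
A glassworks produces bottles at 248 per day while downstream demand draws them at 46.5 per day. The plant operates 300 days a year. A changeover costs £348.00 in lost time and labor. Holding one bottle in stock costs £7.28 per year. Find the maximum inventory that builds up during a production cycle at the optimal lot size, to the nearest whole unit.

I_max ≈ 1,041 bottles

Annual demand D = 46.5 × 300 = 13,950.
Production build-up factor (1 − d/p) = 1 − 46.5/248 = 0.8125.
Q* = √(2DS / (H(1 − d/p))) = √(2 × 13,950 × 348 / (7.28 × 0.8125)).
= √(9,709,200 / 5.915) ≈ 1281.192.
Maximum inventory = Q*(1 − d/p) = 1281.192 × 0.8125 ≈ 1040.969.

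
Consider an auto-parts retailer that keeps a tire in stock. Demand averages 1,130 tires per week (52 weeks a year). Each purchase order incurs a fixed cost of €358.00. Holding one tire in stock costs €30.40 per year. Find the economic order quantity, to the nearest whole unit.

Q* ≈ 1,176 tires

Annual demand D = 1,130 × 52 = 58,760.
EOQ = √(2DS / H) = √(2 × 58,760 × 358 / 30.4).
= √(42,072,160 / 30.4) = √1,383,952.6316 ≈ 1176.415.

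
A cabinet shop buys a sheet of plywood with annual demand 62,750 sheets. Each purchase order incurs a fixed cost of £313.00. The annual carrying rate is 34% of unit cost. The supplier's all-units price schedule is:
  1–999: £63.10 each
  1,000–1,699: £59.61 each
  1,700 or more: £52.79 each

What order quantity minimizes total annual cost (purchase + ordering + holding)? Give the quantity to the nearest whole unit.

Holding cost per unit per year at price C is H = 0.34·C.
Evaluate total cost at each tier's feasible EOQ or, if the EOQ is below the tier, at the tier's minimum quantity.
Tier 1 (£63.10): EOQ = 1353.1 exceeds tier's upper bound 999, so this tier is dominated.
EOQ at £59.61 = 1392.2 (feasible in tier 2): TC = 62,750×£59.61 + (62,750/1392.2)×313 + (1392.2/2)×0.34×£59.61 = £3,768,743.34.
EOQ at £52.79 = 1479.4 < 1700, so use break Q=1700: TC = 62,750×£52.79 + (62,750/1700.0)×313 + (1700.0/2)×0.34×£52.79 = £3,339,382.19.
Lowest total cost is £3,339,382.19 at Q = 1700.0.

Q* ≈ 1,700 sheets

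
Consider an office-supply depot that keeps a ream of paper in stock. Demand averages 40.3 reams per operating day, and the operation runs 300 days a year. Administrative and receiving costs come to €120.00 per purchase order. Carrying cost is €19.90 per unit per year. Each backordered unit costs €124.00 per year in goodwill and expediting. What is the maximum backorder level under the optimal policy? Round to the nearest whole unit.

S* ≈ 57 reams

Annual demand D = 40.3 × 300 = 12,090.
With planned backorders, Q* = √(2DS/H) · √((H+B)/B).
√(2DS/H) = √(2 × 12,090 × 120 / 19.9) = 381.850.
√((H+B)/B) = √((19.9+124)/124) = 1.0773.
Q* ≈ 411.350.
S* = Q* · H/(H+B) = 411.350 × 19.9/143.9 ≈ 56.886.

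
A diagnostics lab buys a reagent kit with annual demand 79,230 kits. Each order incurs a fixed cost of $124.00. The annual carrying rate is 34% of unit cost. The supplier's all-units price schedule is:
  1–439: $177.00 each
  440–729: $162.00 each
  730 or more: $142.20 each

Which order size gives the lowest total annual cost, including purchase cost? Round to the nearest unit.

Holding cost per unit per year at price C is H = 0.34·C.
For each price level, check whether its EOQ is feasible; otherwise the best quantity at that price is the breakpoint.
Tier 1 ($177.00): EOQ = 571.4 exceeds tier's upper bound 439, so this tier is dominated.
EOQ at $162.00 = 597.3 (feasible in tier 2): TC = 79,230×$162.00 + (79,230/597.3)×124 + (597.3/2)×0.34×$162.00 = $12,868,157.86.
EOQ at $142.20 = 637.5 < 730, so use break Q=730: TC = 79,230×$142.20 + (79,230/730.0)×124 + (730.0/2)×0.34×$142.20 = $11,297,611.27.
Lowest total cost is $11,297,611.27 at Q = 730.0.

Q* ≈ 730 kits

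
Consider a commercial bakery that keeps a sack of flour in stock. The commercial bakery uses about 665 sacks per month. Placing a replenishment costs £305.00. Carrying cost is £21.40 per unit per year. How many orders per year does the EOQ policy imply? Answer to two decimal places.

Annual demand D = 665 × 12 = 7,980.
The optimal lot size = √(2DS/H) = √(2 × 7,980 × 305 / 21.4) ≈ 476.94.
Orders per year = D / Q* = 7,980 / 476.94 ≈ 16.732.

N ≈ 16.73 orders per year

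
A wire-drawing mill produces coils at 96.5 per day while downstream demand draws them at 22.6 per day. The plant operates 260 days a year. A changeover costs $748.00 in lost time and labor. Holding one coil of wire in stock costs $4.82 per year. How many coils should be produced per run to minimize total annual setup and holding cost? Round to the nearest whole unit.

Annual demand D = 22.6 × 260 = 5,876.
Production build-up factor (1 − d/p) = 1 − 22.6/96.5 = 0.7658.
Q* = √(2DS / (H(1 − d/p))) = √(2 × 5,876 × 748 / (4.82 × 0.7658)).
= √(8,790,496 / 3.6912) ≈ 1543.209.

Q* ≈ 1,543 coils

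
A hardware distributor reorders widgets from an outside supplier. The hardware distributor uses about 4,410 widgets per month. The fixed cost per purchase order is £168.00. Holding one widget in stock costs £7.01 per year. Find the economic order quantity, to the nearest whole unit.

Q* ≈ 1,593 widgets

Annual demand D = 4,410 × 12 = 52,920.
EOQ = √(2DS / H) = √(2 × 52,920 × 168 / 7.01).
= √(17,781,120 / 7.01) = √2,536,536.3766 ≈ 1592.651.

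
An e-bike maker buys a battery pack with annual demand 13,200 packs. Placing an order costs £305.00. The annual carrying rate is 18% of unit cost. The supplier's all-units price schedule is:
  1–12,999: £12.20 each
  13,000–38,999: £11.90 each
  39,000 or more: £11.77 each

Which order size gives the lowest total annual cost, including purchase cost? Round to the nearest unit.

Q* ≈ 1,915 packs

Holding cost per unit per year at price C is H = 0.18·C.
Evaluate total cost at each tier's feasible EOQ or, if the EOQ is below the tier, at the tier's minimum quantity.
EOQ at £12.20 = 1914.9 (feasible in tier 1): TC = 13,200×£12.20 + (13,200/1914.9)×305 + (1914.9/2)×0.18×£12.20 = £165,245.02.
EOQ at £11.90 = 1938.8 < 13000, so use break Q=13000: TC = 13,200×£11.90 + (13,200/13000.0)×305 + (13000.0/2)×0.18×£11.90 = £171,312.69.
EOQ at £11.77 = 1949.5 < 39000, so use break Q=39000: TC = 13,200×£11.77 + (13,200/39000.0)×305 + (39000.0/2)×0.18×£11.77 = £196,779.93.
Lowest total cost is £165,245.02 at Q = 1914.9.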